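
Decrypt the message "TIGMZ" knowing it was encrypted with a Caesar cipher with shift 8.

Step 1: Reverse the shift by subtracting 8 from each letter position.
  T (position 19) -> position (19-8) mod 26 = 11 -> L
  I (position 8) -> position (8-8) mod 26 = 0 -> A
  G (position 6) -> position (6-8) mod 26 = 24 -> Y
  M (position 12) -> position (12-8) mod 26 = 4 -> E
  Z (position 25) -> position (25-8) mod 26 = 17 -> R
Decrypted message: LAYER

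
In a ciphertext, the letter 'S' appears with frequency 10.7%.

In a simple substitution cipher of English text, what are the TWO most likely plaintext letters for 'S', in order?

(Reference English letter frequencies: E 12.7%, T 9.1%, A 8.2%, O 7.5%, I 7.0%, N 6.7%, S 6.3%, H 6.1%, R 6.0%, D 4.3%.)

Step 1: Observed frequency of 'S' is 10.7%.
Step 2: Compute distances to each reference frequency and sort:
  T (9.1%): difference = 1.6% <-- BEST
  E (12.7%): difference = 2.0% <-- RUNNER-UP
  A (8.2%): difference = 2.5%
  O (7.5%): difference = 3.2%
  I (7.0%): difference = 3.7%
Step 3: Most likely is 'T' (9.1%, diff 1.6%); second most likely is 'E' (12.7%, diff 2.0%).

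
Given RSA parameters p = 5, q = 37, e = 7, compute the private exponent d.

Step 1: n = 5 * 37 = 185.
Step 2: phi(n) = 4 * 36 = 144.
Step 3: Find d such that 7 * d = 1 (mod 144).
Step 4: d = 7^(-1) mod 144 = 103.
Verification: 7 * 103 = 721 = 5 * 144 + 1.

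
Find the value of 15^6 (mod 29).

Step 1: Compute 15^6 mod 29 step by step, reducing modulo 29 at each step.
  15^1 mod 29 = 15
  15^2 mod 29 = (15 * 15) mod 29 = 22
  15^3 mod 29 = (22 * 15) mod 29 = 11
  15^4 mod 29 = (11 * 15) mod 29 = 20
  15^5 mod 29 = (20 * 15) mod 29 = 10
  15^6 mod 29 = (10 * 15) mod 29 = 5
Step 2: Result = 5.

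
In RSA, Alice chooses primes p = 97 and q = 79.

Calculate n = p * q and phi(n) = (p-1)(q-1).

Step 1: n = p * q = 97 * 79 = 7663.
Step 2: phi(n) = (p-1)(q-1) = 96 * 78 = 7488.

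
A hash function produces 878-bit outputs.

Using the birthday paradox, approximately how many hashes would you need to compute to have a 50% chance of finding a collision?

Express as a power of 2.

Step 1: The birthday paradox gives collision probability ~50% after sqrt(2^n) = 2^(n/2) hashes.
Step 2: For 878-bit output: 2^(878/2) = 2^439.
Step 3: Approximately 2^439 hash computations needed.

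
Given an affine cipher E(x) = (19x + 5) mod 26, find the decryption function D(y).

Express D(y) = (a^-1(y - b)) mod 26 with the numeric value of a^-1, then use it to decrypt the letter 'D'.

Step 1: Find a^-1, the modular inverse of 19 mod 26.
Step 2: We need 19 * a^-1 = 1 (mod 26).
Step 3: 19 * 11 = 209 = 8 * 26 + 1, so a^-1 = 11.
Step 4: D(y) = 11(y - 5) mod 26.
Step 5: Apply to 'D' (y = 3): D(3) = 11 * (3 - 5) mod 26 = 11 * -2 mod 26 = 4 -> 'E'.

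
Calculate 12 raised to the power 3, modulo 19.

Step 1: Compute 12^3 mod 19 step by step, reducing modulo 19 at each step.
  12^1 mod 19 = 12
  12^2 mod 19 = (12 * 12) mod 19 = 11
  12^3 mod 19 = (11 * 12) mod 19 = 18
Step 2: Result = 18.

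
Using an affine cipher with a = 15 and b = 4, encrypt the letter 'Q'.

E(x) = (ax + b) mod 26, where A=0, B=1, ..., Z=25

Step 1: Convert 'Q' to number: x = 16.
Step 2: E(16) = (15 * 16 + 4) mod 26 = 244 mod 26 = 10.
Step 3: Convert 10 back to letter: K.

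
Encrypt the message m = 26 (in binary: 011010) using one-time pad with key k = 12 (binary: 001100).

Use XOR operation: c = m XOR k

Step 1: Write out the XOR operation bit by bit:
  Message: 011010
  Key:     001100
  XOR:     010110
Step 2: Convert to decimal: 010110 = 22.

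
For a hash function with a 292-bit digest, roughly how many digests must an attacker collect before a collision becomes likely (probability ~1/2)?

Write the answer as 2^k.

Step 1: The birthday paradox gives collision probability ~50% after sqrt(2^n) = 2^(n/2) hashes.
Step 2: For 292-bit output: 2^(292/2) = 2^146.
Step 3: Approximately 2^146 hash computations needed.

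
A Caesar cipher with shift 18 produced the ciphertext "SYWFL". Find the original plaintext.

Step 1: Reverse the shift by subtracting 18 from each letter position.
  S (position 18) -> position (18-18) mod 26 = 0 -> A
  Y (position 24) -> position (24-18) mod 26 = 6 -> G
  W (position 22) -> position (22-18) mod 26 = 4 -> E
  F (position 5) -> position (5-18) mod 26 = 13 -> N
  L (position 11) -> position (11-18) mod 26 = 19 -> T
Decrypted message: AGENT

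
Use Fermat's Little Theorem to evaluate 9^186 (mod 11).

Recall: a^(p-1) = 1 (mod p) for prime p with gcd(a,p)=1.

Step 1: Since 11 is prime, by Fermat's Little Theorem: 9^10 = 1 (mod 11).
Step 2: Reduce exponent: 186 mod 10 = 6.
Step 3: So 9^186 = 9^6 (mod 11).
Step 4: 9^6 mod 11 = 9.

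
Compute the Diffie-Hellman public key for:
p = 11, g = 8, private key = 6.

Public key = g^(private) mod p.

Step 1: A = g^a mod p = 8^6 mod 11.
  8^1 mod 11 = 8
  8^2 mod 11 = (8 * 8) mod 11 = 9
  8^3 mod 11 = (9 * 8) mod 11 = 6
  8^4 mod 11 = (6 * 8) mod 11 = 4
  8^5 mod 11 = (4 * 8) mod 11 = 10
  8^6 mod 11 = (10 * 8) mod 11 = 3
Result: A = 3.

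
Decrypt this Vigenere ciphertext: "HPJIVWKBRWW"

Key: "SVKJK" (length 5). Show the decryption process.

Step 1: Key 'SVKJK' has length 5. Extended key: SVKJKSVKJKS
Step 2: Decrypt each position:
  H(7) - S(18) = 15 = P
  P(15) - V(21) = 20 = U
  J(9) - K(10) = 25 = Z
  I(8) - J(9) = 25 = Z
  V(21) - K(10) = 11 = L
  W(22) - S(18) = 4 = E
  K(10) - V(21) = 15 = P
  B(1) - K(10) = 17 = R
  R(17) - J(9) = 8 = I
  W(22) - K(10) = 12 = M
  W(22) - S(18) = 4 = E
Plaintext: PUZZLEPRIME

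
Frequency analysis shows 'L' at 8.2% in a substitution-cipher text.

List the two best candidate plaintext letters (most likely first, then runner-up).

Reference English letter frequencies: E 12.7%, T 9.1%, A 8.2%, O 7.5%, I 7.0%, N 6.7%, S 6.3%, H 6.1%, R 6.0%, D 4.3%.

Step 1: Observed frequency of 'L' is 8.2%.
Step 2: Compute distances to each reference frequency and sort:
  A (8.2%): difference = 0.0% <-- BEST
  O (7.5%): difference = 0.7% <-- RUNNER-UP
  T (9.1%): difference = 0.9%
  I (7.0%): difference = 1.2%
  N (6.7%): difference = 1.5%
Step 3: Most likely is 'A' (8.2%, diff 0.0%); second most likely is 'O' (7.5%, diff 0.7%).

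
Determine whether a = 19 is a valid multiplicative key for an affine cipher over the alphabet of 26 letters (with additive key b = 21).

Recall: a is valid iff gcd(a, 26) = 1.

Step 1: Compute gcd(19, 26).
Step 2: gcd(19, 26) = 1.
Since gcd = 1, 19 is coprime with 26, so it is a valid key.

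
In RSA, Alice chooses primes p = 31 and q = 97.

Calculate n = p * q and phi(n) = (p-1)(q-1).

Step 1: n = p * q = 31 * 97 = 3007.
Step 2: phi(n) = (p-1)(q-1) = 30 * 96 = 2880.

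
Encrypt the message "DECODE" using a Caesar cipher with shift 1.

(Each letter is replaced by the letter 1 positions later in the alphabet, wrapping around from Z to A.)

Step 1: For each letter, shift forward by 1 positions (mod 26).
  D (position 3) -> position (3+1) mod 26 = 4 -> E
  E (position 4) -> position (4+1) mod 26 = 5 -> F
  C (position 2) -> position (2+1) mod 26 = 3 -> D
  O (position 14) -> position (14+1) mod 26 = 15 -> P
  D (position 3) -> position (3+1) mod 26 = 4 -> E
  E (position 4) -> position (4+1) mod 26 = 5 -> F
Result: EFDPEF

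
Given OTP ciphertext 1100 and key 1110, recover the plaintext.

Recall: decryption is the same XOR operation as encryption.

Step 1: XOR ciphertext with key:
  Ciphertext: 1100
  Key:        1110
  XOR:        0010
Step 2: Plaintext = 0010 = 2 in decimal.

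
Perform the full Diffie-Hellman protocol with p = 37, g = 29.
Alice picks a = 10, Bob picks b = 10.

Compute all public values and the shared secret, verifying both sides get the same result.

Step 1: A = g^a mod p = 29^10 mod 37 = 11.
Step 2: B = g^b mod p = 29^10 mod 37 = 11.
Step 3: Alice computes s = B^a mod p = 11^10 mod 37 = 26.
Step 4: Bob computes s = A^b mod p = 11^10 mod 37 = 26.
Both sides agree: shared secret = 26.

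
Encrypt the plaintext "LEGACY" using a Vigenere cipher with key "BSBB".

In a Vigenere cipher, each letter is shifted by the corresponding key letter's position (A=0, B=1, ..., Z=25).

Step 1: Repeat key to match plaintext length:
  Plaintext: LEGACY
  Key:       BSBBBS
Step 2: Encrypt each letter:
  L(11) + B(1) = (11+1) mod 26 = 12 = M
  E(4) + S(18) = (4+18) mod 26 = 22 = W
  G(6) + B(1) = (6+1) mod 26 = 7 = H
  A(0) + B(1) = (0+1) mod 26 = 1 = B
  C(2) + B(1) = (2+1) mod 26 = 3 = D
  Y(24) + S(18) = (24+18) mod 26 = 16 = Q
Ciphertext: MWHBDQ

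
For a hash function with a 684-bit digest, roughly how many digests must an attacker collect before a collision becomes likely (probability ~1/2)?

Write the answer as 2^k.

Step 1: The birthday paradox gives collision probability ~50% after sqrt(2^n) = 2^(n/2) hashes.
Step 2: For 684-bit output: 2^(684/2) = 2^342.
Step 3: Approximately 2^342 hash computations needed.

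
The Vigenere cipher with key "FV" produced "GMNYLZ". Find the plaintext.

Step 1: Extend key: FVFVFV
Step 2: Decrypt each letter (c - k) mod 26:
  G(6) - F(5) = (6-5) mod 26 = 1 = B
  M(12) - V(21) = (12-21) mod 26 = 17 = R
  N(13) - F(5) = (13-5) mod 26 = 8 = I
  Y(24) - V(21) = (24-21) mod 26 = 3 = D
  L(11) - F(5) = (11-5) mod 26 = 6 = G
  Z(25) - V(21) = (25-21) mod 26 = 4 = E
Plaintext: BRIDGE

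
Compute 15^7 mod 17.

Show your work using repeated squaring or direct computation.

Step 1: Compute 15^7 mod 17 step by step, reducing modulo 17 at each step.
  15^1 mod 17 = 15
  15^2 mod 17 = (15 * 15) mod 17 = 4
  15^3 mod 17 = (4 * 15) mod 17 = 9
  15^4 mod 17 = (9 * 15) mod 17 = 16
  15^5 mod 17 = (16 * 15) mod 17 = 2
  15^6 mod 17 = (2 * 15) mod 17 = 13
  15^7 mod 17 = (13 * 15) mod 17 = 8
Step 2: Result = 8.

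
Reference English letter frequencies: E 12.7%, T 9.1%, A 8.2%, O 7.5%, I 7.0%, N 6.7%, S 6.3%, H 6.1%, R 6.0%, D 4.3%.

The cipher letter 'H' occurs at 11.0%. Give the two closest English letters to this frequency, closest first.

Step 1: Observed frequency of 'H' is 11.0%.
Step 2: Compute distances to each reference frequency and sort:
  E (12.7%): difference = 1.7% <-- BEST
  T (9.1%): difference = 1.9% <-- RUNNER-UP
  A (8.2%): difference = 2.8%
  O (7.5%): difference = 3.5%
  I (7.0%): difference = 4.0%
Step 3: Most likely is 'E' (12.7%, diff 1.7%); second most likely is 'T' (9.1%, diff 1.9%).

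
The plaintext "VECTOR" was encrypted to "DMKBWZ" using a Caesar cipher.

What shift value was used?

Step 1: Compare first letters: V (position 21) -> D (position 3).
Step 2: Shift = (3 - 21) mod 26 = 8.
The shift value is 8.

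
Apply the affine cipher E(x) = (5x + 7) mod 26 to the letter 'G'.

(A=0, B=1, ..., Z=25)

Step 1: Convert 'G' to number: x = 6.
Step 2: E(6) = (5 * 6 + 7) mod 26 = 37 mod 26 = 11.
Step 3: Convert 11 back to letter: L.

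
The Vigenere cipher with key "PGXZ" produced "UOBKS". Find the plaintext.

Step 1: Extend key: PGXZP
Step 2: Decrypt each letter (c - k) mod 26:
  U(20) - P(15) = (20-15) mod 26 = 5 = F
  O(14) - G(6) = (14-6) mod 26 = 8 = I
  B(1) - X(23) = (1-23) mod 26 = 4 = E
  K(10) - Z(25) = (10-25) mod 26 = 11 = L
  S(18) - P(15) = (18-15) mod 26 = 3 = D
Plaintext: FIELD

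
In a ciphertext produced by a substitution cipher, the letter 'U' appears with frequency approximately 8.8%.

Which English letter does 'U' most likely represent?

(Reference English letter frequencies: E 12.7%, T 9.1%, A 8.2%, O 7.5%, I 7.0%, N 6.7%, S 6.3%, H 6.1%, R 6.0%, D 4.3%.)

Step 1: The observed frequency is 8.8%.
Step 2: Compare with English frequencies:
  E: 12.7% (difference: 3.9%)
  T: 9.1% (difference: 0.3%) <-- closest
  A: 8.2% (difference: 0.6%)
  O: 7.5% (difference: 1.3%)
  I: 7.0% (difference: 1.8%)
  N: 6.7% (difference: 2.1%)
  S: 6.3% (difference: 2.5%)
  H: 6.1% (difference: 2.7%)
  R: 6.0% (difference: 2.8%)
  D: 4.3% (difference: 4.5%)
Step 3: 'U' most likely represents 'T' (frequency 9.1%).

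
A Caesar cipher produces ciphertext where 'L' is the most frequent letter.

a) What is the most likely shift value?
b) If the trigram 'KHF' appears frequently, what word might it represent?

Step 1: In English, 'E' is the most frequent letter (12.7%).
Step 2: The most frequent ciphertext letter is 'L' (position 11).
Step 3: Shift = (11 - 4) mod 26 = 7.
Step 4: Decrypt 'KHF' by shifting back 7:
  K -> D
  H -> A
  F -> Y
Step 5: 'KHF' decrypts to 'DAY'.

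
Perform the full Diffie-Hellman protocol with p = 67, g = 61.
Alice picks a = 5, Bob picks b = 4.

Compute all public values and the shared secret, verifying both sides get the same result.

Step 1: A = g^a mod p = 61^5 mod 67 = 63.
Step 2: B = g^b mod p = 61^4 mod 67 = 23.
Step 3: Alice computes s = B^a mod p = 23^5 mod 67 = 55.
Step 4: Bob computes s = A^b mod p = 63^4 mod 67 = 55.
Both sides agree: shared secret = 55.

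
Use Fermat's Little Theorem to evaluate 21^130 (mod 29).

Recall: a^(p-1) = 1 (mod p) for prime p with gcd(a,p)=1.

Step 1: Since 29 is prime, by Fermat's Little Theorem: 21^28 = 1 (mod 29).
Step 2: Reduce exponent: 130 mod 28 = 18.
Step 3: So 21^130 = 21^18 (mod 29).
Step 4: 21^18 mod 29 = 22.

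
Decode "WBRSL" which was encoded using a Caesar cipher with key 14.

Step 1: Reverse the shift by subtracting 14 from each letter position.
  W (position 22) -> position (22-14) mod 26 = 8 -> I
  B (position 1) -> position (1-14) mod 26 = 13 -> N
  R (position 17) -> position (17-14) mod 26 = 3 -> D
  S (position 18) -> position (18-14) mod 26 = 4 -> E
  L (position 11) -> position (11-14) mod 26 = 23 -> X
Decrypted message: INDEX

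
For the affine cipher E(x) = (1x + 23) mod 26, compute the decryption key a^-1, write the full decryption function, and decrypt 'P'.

Step 1: Find a^-1, the modular inverse of 1 mod 26.
Step 2: We need 1 * a^-1 = 1 (mod 26).
Step 3: 1 * 1 = 1 = 0 * 26 + 1, so a^-1 = 1.
Step 4: D(y) = 1(y - 23) mod 26.
Step 5: Apply to 'P' (y = 15): D(15) = 1 * (15 - 23) mod 26 = 1 * -8 mod 26 = 18 -> 'S'.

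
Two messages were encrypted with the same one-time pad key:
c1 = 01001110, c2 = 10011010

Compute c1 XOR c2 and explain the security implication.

Step 1: c1 XOR c2 = (m1 XOR k) XOR (m2 XOR k).
Step 2: By XOR associativity/commutativity: = m1 XOR m2 XOR k XOR k = m1 XOR m2.
Step 3: 01001110 XOR 10011010 = 11010100 = 212.
Step 4: The key cancels out! An attacker learns m1 XOR m2 = 212, revealing the relationship between plaintexts.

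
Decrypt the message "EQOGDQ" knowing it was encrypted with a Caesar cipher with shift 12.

Step 1: Reverse the shift by subtracting 12 from each letter position.
  E (position 4) -> position (4-12) mod 26 = 18 -> S
  Q (position 16) -> position (16-12) mod 26 = 4 -> E
  O (position 14) -> position (14-12) mod 26 = 2 -> C
  G (position 6) -> position (6-12) mod 26 = 20 -> U
  D (position 3) -> position (3-12) mod 26 = 17 -> R
  Q (position 16) -> position (16-12) mod 26 = 4 -> E
Decrypted message: SECURE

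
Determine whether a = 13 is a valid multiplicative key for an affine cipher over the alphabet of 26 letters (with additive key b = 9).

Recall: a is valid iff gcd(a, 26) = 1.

Step 1: Compute gcd(13, 26).
Step 2: gcd(13, 26) = 13.
Since gcd = 13 != 1, 13 shares a common factor with 26, so it cannot be used.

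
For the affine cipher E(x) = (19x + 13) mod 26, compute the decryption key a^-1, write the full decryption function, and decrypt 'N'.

Step 1: Find a^-1, the modular inverse of 19 mod 26.
Step 2: We need 19 * a^-1 = 1 (mod 26).
Step 3: 19 * 11 = 209 = 8 * 26 + 1, so a^-1 = 11.
Step 4: D(y) = 11(y - 13) mod 26.
Step 5: Apply to 'N' (y = 13): D(13) = 11 * (13 - 13) mod 26 = 11 * 0 mod 26 = 0 -> 'A'.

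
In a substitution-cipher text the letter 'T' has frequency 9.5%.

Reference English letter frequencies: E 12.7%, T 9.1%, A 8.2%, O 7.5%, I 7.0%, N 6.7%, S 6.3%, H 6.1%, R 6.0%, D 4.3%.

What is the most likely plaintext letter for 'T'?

Step 1: The observed frequency is 9.5%.
Step 2: Compare with English frequencies:
  E: 12.7% (difference: 3.2%)
  T: 9.1% (difference: 0.4%) <-- closest
  A: 8.2% (difference: 1.3%)
  O: 7.5% (difference: 2.0%)
  I: 7.0% (difference: 2.5%)
  N: 6.7% (difference: 2.8%)
  S: 6.3% (difference: 3.2%)
  H: 6.1% (difference: 3.4%)
  R: 6.0% (difference: 3.5%)
  D: 4.3% (difference: 5.2%)
Step 3: 'T' most likely represents 'T' (frequency 9.1%).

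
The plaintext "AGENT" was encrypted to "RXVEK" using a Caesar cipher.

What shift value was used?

Step 1: Compare first letters: A (position 0) -> R (position 17).
Step 2: Shift = (17 - 0) mod 26 = 17.
The shift value is 17.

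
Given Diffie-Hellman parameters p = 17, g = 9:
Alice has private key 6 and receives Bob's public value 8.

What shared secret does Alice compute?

Step 1: s = B^a mod p = 8^6 mod 17.
  8^1 mod 17 = 8
  8^2 mod 17 = (8 * 8) mod 17 = 13
  8^3 mod 17 = (13 * 8) mod 17 = 2
  8^4 mod 17 = (2 * 8) mod 17 = 16
  8^5 mod 17 = (16 * 8) mod 17 = 9
  8^6 mod 17 = (9 * 8) mod 17 = 4
Result: shared secret = 4.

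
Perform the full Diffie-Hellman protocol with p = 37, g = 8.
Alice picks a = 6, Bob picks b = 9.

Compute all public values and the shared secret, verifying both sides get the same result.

Step 1: A = g^a mod p = 8^6 mod 37 = 36.
Step 2: B = g^b mod p = 8^9 mod 37 = 6.
Step 3: Alice computes s = B^a mod p = 6^6 mod 37 = 36.
Step 4: Bob computes s = A^b mod p = 36^9 mod 37 = 36.
Both sides agree: shared secret = 36.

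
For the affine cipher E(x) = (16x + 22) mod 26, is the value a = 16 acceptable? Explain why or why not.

Step 1: Compute gcd(16, 26).
Step 2: gcd(16, 26) = 2.
Since gcd = 2 != 1, 16 shares a common factor with 26, so it cannot be used.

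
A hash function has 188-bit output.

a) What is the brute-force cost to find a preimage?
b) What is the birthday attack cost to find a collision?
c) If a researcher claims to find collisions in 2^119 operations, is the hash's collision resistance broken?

Step 1: Preimage resistance requires brute-force of 2^188 operations.
Step 2: Collision resistance (birthday bound) = 2^(188/2) = 2^94.
Step 3: The claimed attack costs 2^119 operations.
Step 4: Since 2^119 >= 2^94, the claimed attack is no faster than the generic birthday attack, so this does not break collision resistance.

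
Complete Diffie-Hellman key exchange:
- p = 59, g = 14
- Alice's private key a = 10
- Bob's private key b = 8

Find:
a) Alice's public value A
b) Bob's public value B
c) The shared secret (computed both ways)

Step 1: A = g^a mod p = 14^10 mod 59 = 46.
Step 2: B = g^b mod p = 14^8 mod 59 = 49.
Step 3: Alice computes s = B^a mod p = 49^10 mod 59 = 25.
Step 4: Bob computes s = A^b mod p = 46^8 mod 59 = 25.
Both sides agree: shared secret = 25.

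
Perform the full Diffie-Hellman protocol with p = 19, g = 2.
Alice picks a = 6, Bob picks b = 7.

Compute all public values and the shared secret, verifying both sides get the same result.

Step 1: A = g^a mod p = 2^6 mod 19 = 7.
Step 2: B = g^b mod p = 2^7 mod 19 = 14.
Step 3: Alice computes s = B^a mod p = 14^6 mod 19 = 7.
Step 4: Bob computes s = A^b mod p = 7^7 mod 19 = 7.
Both sides agree: shared secret = 7.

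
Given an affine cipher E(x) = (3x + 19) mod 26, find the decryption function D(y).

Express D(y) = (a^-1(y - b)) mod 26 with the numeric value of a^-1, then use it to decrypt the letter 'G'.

Step 1: Find a^-1, the modular inverse of 3 mod 26.
Step 2: We need 3 * a^-1 = 1 (mod 26).
Step 3: 3 * 9 = 27 = 1 * 26 + 1, so a^-1 = 9.
Step 4: D(y) = 9(y - 19) mod 26.
Step 5: Apply to 'G' (y = 6): D(6) = 9 * (6 - 19) mod 26 = 9 * -13 mod 26 = 13 -> 'N'.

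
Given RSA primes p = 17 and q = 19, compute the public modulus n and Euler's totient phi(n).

Step 1: n = p * q = 17 * 19 = 323.
Step 2: phi(n) = (p-1)(q-1) = 16 * 18 = 288.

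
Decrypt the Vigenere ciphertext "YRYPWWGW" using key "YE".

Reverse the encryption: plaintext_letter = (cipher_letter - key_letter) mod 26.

Step 1: Extend key: YEYEYEYE
Step 2: Decrypt each letter (c - k) mod 26:
  Y(24) - Y(24) = (24-24) mod 26 = 0 = A
  R(17) - E(4) = (17-4) mod 26 = 13 = N
  Y(24) - Y(24) = (24-24) mod 26 = 0 = A
  P(15) - E(4) = (15-4) mod 26 = 11 = L
  W(22) - Y(24) = (22-24) mod 26 = 24 = Y
  W(22) - E(4) = (22-4) mod 26 = 18 = S
  G(6) - Y(24) = (6-24) mod 26 = 8 = I
  W(22) - E(4) = (22-4) mod 26 = 18 = S
Plaintext: ANALYSIS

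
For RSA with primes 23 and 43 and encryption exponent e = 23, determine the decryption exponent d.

Step 1: n = 23 * 43 = 989.
Step 2: phi(n) = 22 * 42 = 924.
Step 3: Find d such that 23 * d = 1 (mod 924).
Step 4: d = 23^(-1) mod 924 = 683.
Verification: 23 * 683 = 15709 = 17 * 924 + 1.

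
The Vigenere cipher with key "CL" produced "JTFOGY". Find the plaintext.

Step 1: Extend key: CLCLCL
Step 2: Decrypt each letter (c - k) mod 26:
  J(9) - C(2) = (9-2) mod 26 = 7 = H
  T(19) - L(11) = (19-11) mod 26 = 8 = I
  F(5) - C(2) = (5-2) mod 26 = 3 = D
  O(14) - L(11) = (14-11) mod 26 = 3 = D
  G(6) - C(2) = (6-2) mod 26 = 4 = E
  Y(24) - L(11) = (24-11) mod 26 = 13 = N
Plaintext: HIDDEN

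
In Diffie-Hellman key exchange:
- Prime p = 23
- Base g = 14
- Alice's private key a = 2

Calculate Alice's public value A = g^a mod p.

Step 1: A = g^a mod p = 14^2 mod 23.
  14^1 mod 23 = 14
  14^2 mod 23 = (14 * 14) mod 23 = 12
Result: A = 12.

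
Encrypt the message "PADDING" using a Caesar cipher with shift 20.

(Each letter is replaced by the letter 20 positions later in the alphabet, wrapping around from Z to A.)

Step 1: For each letter, shift forward by 20 positions (mod 26).
  P (position 15) -> position (15+20) mod 26 = 9 -> J
  A (position 0) -> position (0+20) mod 26 = 20 -> U
  D (position 3) -> position (3+20) mod 26 = 23 -> X
  D (position 3) -> position (3+20) mod 26 = 23 -> X
  I (position 8) -> position (8+20) mod 26 = 2 -> C
  N (position 13) -> position (13+20) mod 26 = 7 -> H
  G (position 6) -> position (6+20) mod 26 = 0 -> A
Result: JUXXCHA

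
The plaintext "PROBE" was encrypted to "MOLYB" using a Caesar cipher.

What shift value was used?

Step 1: Compare first letters: P (position 15) -> M (position 12).
Step 2: Shift = (12 - 15) mod 26 = 23.
The shift value is 23.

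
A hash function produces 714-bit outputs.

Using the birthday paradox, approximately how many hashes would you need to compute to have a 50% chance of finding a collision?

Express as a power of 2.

Step 1: The birthday paradox gives collision probability ~50% after sqrt(2^n) = 2^(n/2) hashes.
Step 2: For 714-bit output: 2^(714/2) = 2^357.
Step 3: Approximately 2^357 hash computations needed.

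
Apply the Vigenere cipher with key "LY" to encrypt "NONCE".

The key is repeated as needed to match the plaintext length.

Step 1: Repeat key to match plaintext length:
  Plaintext: NONCE
  Key:       LYLYL
Step 2: Encrypt each letter:
  N(13) + L(11) = (13+11) mod 26 = 24 = Y
  O(14) + Y(24) = (14+24) mod 26 = 12 = M
  N(13) + L(11) = (13+11) mod 26 = 24 = Y
  C(2) + Y(24) = (2+24) mod 26 = 0 = A
  E(4) + L(11) = (4+11) mod 26 = 15 = P
Ciphertext: YMYAP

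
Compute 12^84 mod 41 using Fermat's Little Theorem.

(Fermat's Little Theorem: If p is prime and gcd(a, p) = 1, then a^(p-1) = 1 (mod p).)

Step 1: Since 41 is prime, by Fermat's Little Theorem: 12^40 = 1 (mod 41).
Step 2: Reduce exponent: 84 mod 40 = 4.
Step 3: So 12^84 = 12^4 (mod 41).
Step 4: 12^4 mod 41 = 31.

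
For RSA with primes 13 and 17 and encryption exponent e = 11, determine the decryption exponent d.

Step 1: n = 13 * 17 = 221.
Step 2: phi(n) = 12 * 16 = 192.
Step 3: Find d such that 11 * d = 1 (mod 192).
Step 4: d = 11^(-1) mod 192 = 35.
Verification: 11 * 35 = 385 = 2 * 192 + 1.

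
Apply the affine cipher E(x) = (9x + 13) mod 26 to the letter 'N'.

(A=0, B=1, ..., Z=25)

Step 1: Convert 'N' to number: x = 13.
Step 2: E(13) = (9 * 13 + 13) mod 26 = 130 mod 26 = 0.
Step 3: Convert 0 back to letter: A.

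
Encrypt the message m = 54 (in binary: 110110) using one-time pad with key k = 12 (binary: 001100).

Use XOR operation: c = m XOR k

Step 1: Write out the XOR operation bit by bit:
  Message: 110110
  Key:     001100
  XOR:     111010
Step 2: Convert to decimal: 111010 = 58.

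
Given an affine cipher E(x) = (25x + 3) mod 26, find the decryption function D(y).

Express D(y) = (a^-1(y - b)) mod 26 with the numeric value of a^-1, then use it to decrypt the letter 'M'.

Step 1: Find a^-1, the modular inverse of 25 mod 26.
Step 2: We need 25 * a^-1 = 1 (mod 26).
Step 3: 25 * 25 = 625 = 24 * 26 + 1, so a^-1 = 25.
Step 4: D(y) = 25(y - 3) mod 26.
Step 5: Apply to 'M' (y = 12): D(12) = 25 * (12 - 3) mod 26 = 25 * 9 mod 26 = 17 -> 'R'.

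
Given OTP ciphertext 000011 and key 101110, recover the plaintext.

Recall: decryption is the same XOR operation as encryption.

Step 1: XOR ciphertext with key:
  Ciphertext: 000011
  Key:        101110
  XOR:        101101
Step 2: Plaintext = 101101 = 45 in decimal.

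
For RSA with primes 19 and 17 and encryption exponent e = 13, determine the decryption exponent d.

Step 1: n = 19 * 17 = 323.
Step 2: phi(n) = 18 * 16 = 288.
Step 3: Find d such that 13 * d = 1 (mod 288).
Step 4: d = 13^(-1) mod 288 = 133.
Verification: 13 * 133 = 1729 = 6 * 288 + 1.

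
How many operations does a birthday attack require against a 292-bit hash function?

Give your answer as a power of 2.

Step 1: The birthday paradox gives collision probability ~50% after sqrt(2^n) = 2^(n/2) hashes.
Step 2: For 292-bit output: 2^(292/2) = 2^146.
Step 3: Approximately 2^146 hash computations needed.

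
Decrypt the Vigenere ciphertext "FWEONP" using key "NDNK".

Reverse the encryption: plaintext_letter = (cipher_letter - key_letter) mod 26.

Step 1: Extend key: NDNKND
Step 2: Decrypt each letter (c - k) mod 26:
  F(5) - N(13) = (5-13) mod 26 = 18 = S
  W(22) - D(3) = (22-3) mod 26 = 19 = T
  E(4) - N(13) = (4-13) mod 26 = 17 = R
  O(14) - K(10) = (14-10) mod 26 = 4 = E
  N(13) - N(13) = (13-13) mod 26 = 0 = A
  P(15) - D(3) = (15-3) mod 26 = 12 = M
Plaintext: STREAM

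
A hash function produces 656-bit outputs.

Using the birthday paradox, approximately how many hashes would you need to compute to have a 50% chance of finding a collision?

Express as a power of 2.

Step 1: The birthday paradox gives collision probability ~50% after sqrt(2^n) = 2^(n/2) hashes.
Step 2: For 656-bit output: 2^(656/2) = 2^328.
Step 3: Approximately 2^328 hash computations needed.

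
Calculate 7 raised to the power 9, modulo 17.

Step 1: Compute 7^9 mod 17 step by step, reducing modulo 17 at each step.
  7^1 mod 17 = 7
  7^2 mod 17 = (7 * 7) mod 17 = 15
  7^3 mod 17 = (15 * 7) mod 17 = 3
  7^4 mod 17 = (3 * 7) mod 17 = 4
  7^5 mod 17 = (4 * 7) mod 17 = 11
  7^6 mod 17 = (11 * 7) mod 17 = 9
  7^7 mod 17 = (9 * 7) mod 17 = 12
  7^8 mod 17 = (12 * 7) mod 17 = 16
  7^9 mod 17 = (16 * 7) mod 17 = 10
Step 2: Result = 10.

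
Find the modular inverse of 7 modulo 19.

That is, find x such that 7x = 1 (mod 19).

Step 1: We need x such that 7 * x = 1 (mod 19).
Step 2: Using the extended Euclidean algorithm or trial:
  7 * 11 = 77 = 4 * 19 + 1.
Step 3: Since 77 mod 19 = 1, the inverse is x = 11.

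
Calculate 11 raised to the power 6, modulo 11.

Step 1: Compute 11^6 mod 11 step by step, reducing modulo 11 at each step.
  11^1 mod 11 = 0
  11^2 mod 11 = (0 * 11) mod 11 = 0
  11^3 mod 11 = (0 * 11) mod 11 = 0
  11^4 mod 11 = (0 * 11) mod 11 = 0
  11^5 mod 11 = (0 * 11) mod 11 = 0
  11^6 mod 11 = (0 * 11) mod 11 = 0
Step 2: Result = 0.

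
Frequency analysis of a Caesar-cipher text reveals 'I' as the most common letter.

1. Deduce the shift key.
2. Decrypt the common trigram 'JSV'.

Step 1: In English, 'E' is the most frequent letter (12.7%).
Step 2: The most frequent ciphertext letter is 'I' (position 8).
Step 3: Shift = (8 - 4) mod 26 = 4.
Step 4: Decrypt 'JSV' by shifting back 4:
  J -> F
  S -> O
  V -> R
Step 5: 'JSV' decrypts to 'FOR'.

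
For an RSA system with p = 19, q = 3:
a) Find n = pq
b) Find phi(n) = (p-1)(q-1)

Step 1: n = p * q = 19 * 3 = 57.
Step 2: phi(n) = (p-1)(q-1) = 18 * 2 = 36.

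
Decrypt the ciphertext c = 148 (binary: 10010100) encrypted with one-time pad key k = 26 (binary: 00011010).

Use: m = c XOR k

Step 1: XOR ciphertext with key:
  Ciphertext: 10010100
  Key:        00011010
  XOR:        10001110
Step 2: Plaintext = 10001110 = 142 in decimal.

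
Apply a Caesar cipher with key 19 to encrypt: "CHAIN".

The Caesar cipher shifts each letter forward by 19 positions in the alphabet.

Step 1: For each letter, shift forward by 19 positions (mod 26).
  C (position 2) -> position (2+19) mod 26 = 21 -> V
  H (position 7) -> position (7+19) mod 26 = 0 -> A
  A (position 0) -> position (0+19) mod 26 = 19 -> T
  I (position 8) -> position (8+19) mod 26 = 1 -> B
  N (position 13) -> position (13+19) mod 26 = 6 -> G
Result: VATBG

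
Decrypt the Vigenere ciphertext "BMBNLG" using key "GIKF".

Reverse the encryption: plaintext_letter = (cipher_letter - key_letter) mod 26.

Step 1: Extend key: GIKFGI
Step 2: Decrypt each letter (c - k) mod 26:
  B(1) - G(6) = (1-6) mod 26 = 21 = V
  M(12) - I(8) = (12-8) mod 26 = 4 = E
  B(1) - K(10) = (1-10) mod 26 = 17 = R
  N(13) - F(5) = (13-5) mod 26 = 8 = I
  L(11) - G(6) = (11-6) mod 26 = 5 = F
  G(6) - I(8) = (6-8) mod 26 = 24 = Y
Plaintext: VERIFY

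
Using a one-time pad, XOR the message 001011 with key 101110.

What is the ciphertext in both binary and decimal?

Step 1: Write out the XOR operation bit by bit:
  Message: 001011
  Key:     101110
  XOR:     100101
Step 2: Convert to decimal: 100101 = 37.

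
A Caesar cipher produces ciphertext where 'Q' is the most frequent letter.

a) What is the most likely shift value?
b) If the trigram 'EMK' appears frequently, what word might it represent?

Step 1: In English, 'E' is the most frequent letter (12.7%).
Step 2: The most frequent ciphertext letter is 'Q' (position 16).
Step 3: Shift = (16 - 4) mod 26 = 12.
Step 4: Decrypt 'EMK' by shifting back 12:
  E -> S
  M -> A
  K -> Y
Step 5: 'EMK' decrypts to 'SAY'.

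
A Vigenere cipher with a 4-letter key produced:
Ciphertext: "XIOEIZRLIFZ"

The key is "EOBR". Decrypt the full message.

Step 1: Key 'EOBR' has length 4. Extended key: EOBREOBREOB
Step 2: Decrypt each position:
  X(23) - E(4) = 19 = T
  I(8) - O(14) = 20 = U
  O(14) - B(1) = 13 = N
  E(4) - R(17) = 13 = N
  I(8) - E(4) = 4 = E
  Z(25) - O(14) = 11 = L
  R(17) - B(1) = 16 = Q
  L(11) - R(17) = 20 = U
  I(8) - E(4) = 4 = E
  F(5) - O(14) = 17 = R
  Z(25) - B(1) = 24 = Y
Plaintext: TUNNELQUERY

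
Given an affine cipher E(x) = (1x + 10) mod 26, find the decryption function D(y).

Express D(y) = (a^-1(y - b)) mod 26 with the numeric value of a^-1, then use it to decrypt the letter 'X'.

Step 1: Find a^-1, the modular inverse of 1 mod 26.
Step 2: We need 1 * a^-1 = 1 (mod 26).
Step 3: 1 * 1 = 1 = 0 * 26 + 1, so a^-1 = 1.
Step 4: D(y) = 1(y - 10) mod 26.
Step 5: Apply to 'X' (y = 23): D(23) = 1 * (23 - 10) mod 26 = 1 * 13 mod 26 = 13 -> 'N'.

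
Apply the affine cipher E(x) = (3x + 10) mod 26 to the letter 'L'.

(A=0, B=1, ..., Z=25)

Step 1: Convert 'L' to number: x = 11.
Step 2: E(11) = (3 * 11 + 10) mod 26 = 43 mod 26 = 17.
Step 3: Convert 17 back to letter: R.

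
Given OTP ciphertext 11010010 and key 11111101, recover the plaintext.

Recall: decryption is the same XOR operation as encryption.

Step 1: XOR ciphertext with key:
  Ciphertext: 11010010
  Key:        11111101
  XOR:        00101111
Step 2: Plaintext = 00101111 = 47 in decimal.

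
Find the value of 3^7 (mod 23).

Step 1: Compute 3^7 mod 23 step by step, reducing modulo 23 at each step.
  3^1 mod 23 = 3
  3^2 mod 23 = (3 * 3) mod 23 = 9
  3^3 mod 23 = (9 * 3) mod 23 = 4
  3^4 mod 23 = (4 * 3) mod 23 = 12
  3^5 mod 23 = (12 * 3) mod 23 = 13
  3^6 mod 23 = (13 * 3) mod 23 = 16
  3^7 mod 23 = (16 * 3) mod 23 = 2
Step 2: Result = 2.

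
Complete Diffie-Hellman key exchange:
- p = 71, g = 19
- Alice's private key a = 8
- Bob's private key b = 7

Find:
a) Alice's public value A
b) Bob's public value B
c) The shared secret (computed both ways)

Step 1: A = g^a mod p = 19^8 mod 71 = 18.
Step 2: B = g^b mod p = 19^7 mod 71 = 57.
Step 3: Alice computes s = B^a mod p = 57^8 mod 71 = 25.
Step 4: Bob computes s = A^b mod p = 18^7 mod 71 = 25.
Both sides agree: shared secret = 25.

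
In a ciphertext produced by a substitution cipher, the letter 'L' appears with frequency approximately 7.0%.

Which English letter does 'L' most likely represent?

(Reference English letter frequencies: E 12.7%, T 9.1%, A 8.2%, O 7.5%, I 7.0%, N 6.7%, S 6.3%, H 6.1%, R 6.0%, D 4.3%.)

Step 1: The observed frequency is 7.0%.
Step 2: Compare with English frequencies:
  E: 12.7% (difference: 5.7%)
  T: 9.1% (difference: 2.1%)
  A: 8.2% (difference: 1.2%)
  O: 7.5% (difference: 0.5%)
  I: 7.0% (difference: 0.0%) <-- closest
  N: 6.7% (difference: 0.3%)
  S: 6.3% (difference: 0.7%)
  H: 6.1% (difference: 0.9%)
  R: 6.0% (difference: 1.0%)
  D: 4.3% (difference: 2.7%)
Step 3: 'L' most likely represents 'I' (frequency 7.0%).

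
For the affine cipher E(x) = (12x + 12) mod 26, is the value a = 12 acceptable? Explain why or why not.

Step 1: Compute gcd(12, 26).
Step 2: gcd(12, 26) = 2.
Since gcd = 2 != 1, 12 shares a common factor with 26, so it cannot be used.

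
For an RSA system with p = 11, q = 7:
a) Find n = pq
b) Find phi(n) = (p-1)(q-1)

Step 1: n = p * q = 11 * 7 = 77.
Step 2: phi(n) = (p-1)(q-1) = 10 * 6 = 60.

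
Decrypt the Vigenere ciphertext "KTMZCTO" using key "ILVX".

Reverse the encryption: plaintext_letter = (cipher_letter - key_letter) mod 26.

Step 1: Extend key: ILVXILV
Step 2: Decrypt each letter (c - k) mod 26:
  K(10) - I(8) = (10-8) mod 26 = 2 = C
  T(19) - L(11) = (19-11) mod 26 = 8 = I
  M(12) - V(21) = (12-21) mod 26 = 17 = R
  Z(25) - X(23) = (25-23) mod 26 = 2 = C
  C(2) - I(8) = (2-8) mod 26 = 20 = U
  T(19) - L(11) = (19-11) mod 26 = 8 = I
  O(14) - V(21) = (14-21) mod 26 = 19 = T
Plaintext: CIRCUIT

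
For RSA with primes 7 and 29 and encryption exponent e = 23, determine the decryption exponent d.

Step 1: n = 7 * 29 = 203.
Step 2: phi(n) = 6 * 28 = 168.
Step 3: Find d such that 23 * d = 1 (mod 168).
Step 4: d = 23^(-1) mod 168 = 95.
Verification: 23 * 95 = 2185 = 13 * 168 + 1.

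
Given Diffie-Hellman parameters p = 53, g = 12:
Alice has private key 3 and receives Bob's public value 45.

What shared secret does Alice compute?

Step 1: s = B^a mod p = 45^3 mod 53.
  45^1 mod 53 = 45
  45^2 mod 53 = (45 * 45) mod 53 = 11
  45^3 mod 53 = (11 * 45) mod 53 = 18
Result: shared secret = 18.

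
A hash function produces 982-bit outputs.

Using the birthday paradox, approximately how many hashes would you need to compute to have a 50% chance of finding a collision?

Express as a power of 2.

Step 1: The birthday paradox gives collision probability ~50% after sqrt(2^n) = 2^(n/2) hashes.
Step 2: For 982-bit output: 2^(982/2) = 2^491.
Step 3: Approximately 2^491 hash computations needed.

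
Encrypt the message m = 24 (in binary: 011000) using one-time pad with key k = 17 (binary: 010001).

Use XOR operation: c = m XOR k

Step 1: Write out the XOR operation bit by bit:
  Message: 011000
  Key:     010001
  XOR:     001001
Step 2: Convert to decimal: 001001 = 9.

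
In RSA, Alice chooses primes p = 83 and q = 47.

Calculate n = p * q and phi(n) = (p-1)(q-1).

Step 1: n = p * q = 83 * 47 = 3901.
Step 2: phi(n) = (p-1)(q-1) = 82 * 46 = 3772.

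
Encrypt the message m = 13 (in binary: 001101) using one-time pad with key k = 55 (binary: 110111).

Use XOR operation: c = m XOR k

Step 1: Write out the XOR operation bit by bit:
  Message: 001101
  Key:     110111
  XOR:     111010
Step 2: Convert to decimal: 111010 = 58.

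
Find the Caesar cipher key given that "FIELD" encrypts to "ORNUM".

Step 1: Compare first letters: F (position 5) -> O (position 14).
Step 2: Shift = (14 - 5) mod 26 = 9.
The shift value is 9.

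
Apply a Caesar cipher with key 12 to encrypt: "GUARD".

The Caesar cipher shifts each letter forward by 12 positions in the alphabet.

Step 1: For each letter, shift forward by 12 positions (mod 26).
  G (position 6) -> position (6+12) mod 26 = 18 -> S
  U (position 20) -> position (20+12) mod 26 = 6 -> G
  A (position 0) -> position (0+12) mod 26 = 12 -> M
  R (position 17) -> position (17+12) mod 26 = 3 -> D
  D (position 3) -> position (3+12) mod 26 = 15 -> P
Result: SGMDP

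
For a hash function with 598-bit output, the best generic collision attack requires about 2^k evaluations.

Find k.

Step 1: The hash has a 598-bit output.
Step 2: Collision resistance means it should be infeasible to find any x != y with h(x) = h(y).
By the birthday bound, a generic collision search succeeds after about sqrt(2^598) = 2^(598/2) = 2^299 evaluations.
Step 3: Security level = 299 bits.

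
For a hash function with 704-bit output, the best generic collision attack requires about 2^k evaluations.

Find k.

Step 1: The hash has a 704-bit output.
Step 2: Collision resistance means it should be infeasible to find any x != y with h(x) = h(y).
By the birthday bound, a generic collision search succeeds after about sqrt(2^704) = 2^(704/2) = 2^352 evaluations.
Step 3: Security level = 352 bits.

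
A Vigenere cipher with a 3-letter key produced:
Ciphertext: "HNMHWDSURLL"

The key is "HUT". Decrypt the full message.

Step 1: Key 'HUT' has length 3. Extended key: HUTHUTHUTHU
Step 2: Decrypt each position:
  H(7) - H(7) = 0 = A
  N(13) - U(20) = 19 = T
  M(12) - T(19) = 19 = T
  H(7) - H(7) = 0 = A
  W(22) - U(20) = 2 = C
  D(3) - T(19) = 10 = K
  S(18) - H(7) = 11 = L
  U(20) - U(20) = 0 = A
  R(17) - T(19) = 24 = Y
  L(11) - H(7) = 4 = E
  L(11) - U(20) = 17 = R
Plaintext: ATTACKLAYER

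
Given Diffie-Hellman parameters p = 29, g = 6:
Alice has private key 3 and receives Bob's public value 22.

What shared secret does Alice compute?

Step 1: s = B^a mod p = 22^3 mod 29.
  22^1 mod 29 = 22
  22^2 mod 29 = (22 * 22) mod 29 = 20
  22^3 mod 29 = (20 * 22) mod 29 = 5
Result: shared secret = 5.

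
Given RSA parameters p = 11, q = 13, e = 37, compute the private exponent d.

Step 1: n = 11 * 13 = 143.
Step 2: phi(n) = 10 * 12 = 120.
Step 3: Find d such that 37 * d = 1 (mod 120).
Step 4: d = 37^(-1) mod 120 = 13.
Verification: 37 * 13 = 481 = 4 * 120 + 1.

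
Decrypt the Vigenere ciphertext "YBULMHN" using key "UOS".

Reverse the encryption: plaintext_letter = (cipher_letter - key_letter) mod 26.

Step 1: Extend key: UOSUOSU
Step 2: Decrypt each letter (c - k) mod 26:
  Y(24) - U(20) = (24-20) mod 26 = 4 = E
  B(1) - O(14) = (1-14) mod 26 = 13 = N
  U(20) - S(18) = (20-18) mod 26 = 2 = C
  L(11) - U(20) = (11-20) mod 26 = 17 = R
  M(12) - O(14) = (12-14) mod 26 = 24 = Y
  H(7) - S(18) = (7-18) mod 26 = 15 = P
  N(13) - U(20) = (13-20) mod 26 = 19 = T
Plaintext: ENCRYPT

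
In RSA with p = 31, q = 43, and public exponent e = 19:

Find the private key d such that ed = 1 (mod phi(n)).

Step 1: n = 31 * 43 = 1333.
Step 2: phi(n) = 30 * 42 = 1260.
Step 3: Find d such that 19 * d = 1 (mod 1260).
Step 4: d = 19^(-1) mod 1260 = 199.
Verification: 19 * 199 = 3781 = 3 * 1260 + 1.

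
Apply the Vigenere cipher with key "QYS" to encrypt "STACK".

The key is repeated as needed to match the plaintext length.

Step 1: Repeat key to match plaintext length:
  Plaintext: STACK
  Key:       QYSQY
Step 2: Encrypt each letter:
  S(18) + Q(16) = (18+16) mod 26 = 8 = I
  T(19) + Y(24) = (19+24) mod 26 = 17 = R
  A(0) + S(18) = (0+18) mod 26 = 18 = S
  C(2) + Q(16) = (2+16) mod 26 = 18 = S
  K(10) + Y(24) = (10+24) mod 26 = 8 = I
Ciphertext: IRSSI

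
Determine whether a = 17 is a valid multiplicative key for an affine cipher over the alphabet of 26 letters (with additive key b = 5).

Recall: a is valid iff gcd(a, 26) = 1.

Step 1: Compute gcd(17, 26).
Step 2: gcd(17, 26) = 1.
Since gcd = 1, 17 is coprime with 26, so it is a valid key.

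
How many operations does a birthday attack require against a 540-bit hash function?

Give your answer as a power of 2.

Step 1: The birthday paradox gives collision probability ~50% after sqrt(2^n) = 2^(n/2) hashes.
Step 2: For 540-bit output: 2^(540/2) = 2^270.
Step 3: Approximately 2^270 hash computations needed.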